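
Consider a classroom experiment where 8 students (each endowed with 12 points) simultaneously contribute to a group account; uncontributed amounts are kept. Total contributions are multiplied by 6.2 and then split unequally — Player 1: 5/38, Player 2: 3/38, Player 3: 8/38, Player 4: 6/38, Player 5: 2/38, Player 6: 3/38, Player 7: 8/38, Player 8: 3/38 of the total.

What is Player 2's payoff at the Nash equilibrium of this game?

For player j, contributing a unit is worthwhile iff 6.2 × (j's share) ≥ 1, i.e. iff j's share is at least 0.1613.
Player 3 and Player 7 are above the threshold, contributing 12 each; the remaining 6 contribute 0. Total contributed: 24.
Player 2 keeps 12 and receives 6.2 × 24 × 3/38 = 11.75 from the group account, for a payoff of 23.75.

23.75 points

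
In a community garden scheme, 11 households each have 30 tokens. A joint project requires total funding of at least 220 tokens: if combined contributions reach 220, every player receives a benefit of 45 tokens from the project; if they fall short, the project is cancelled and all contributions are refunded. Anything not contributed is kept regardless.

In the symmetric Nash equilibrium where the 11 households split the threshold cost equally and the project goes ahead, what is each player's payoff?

55 tokens

Equal share of the threshold: 220/11 = 20.
At this profile no one gains by cutting their contribution: any cut drops the total below 220, the project is cancelled, contributions are refunded, and the deviator ends with 30, which is less than 30 − 20 + 45 = 55. Contributing more than 20 just wastes the excess. So contributing exactly 20 is a best response.
Each player's payoff: 30 − 20 + 45 = 55.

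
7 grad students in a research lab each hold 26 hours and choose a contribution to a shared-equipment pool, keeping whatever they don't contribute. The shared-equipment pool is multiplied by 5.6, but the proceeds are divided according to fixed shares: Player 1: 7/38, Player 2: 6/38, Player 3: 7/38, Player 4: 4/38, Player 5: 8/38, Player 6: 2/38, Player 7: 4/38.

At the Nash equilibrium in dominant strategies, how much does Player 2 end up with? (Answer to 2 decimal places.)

94.97 hours

Player j's private return per contributed unit is 5.6 × (j's share). Contributing is weakly dominant for j when that share is at least 1/5.6 = 0.1786, and contributing 0 is dominant otherwise.
The shares above 0.1786 belong to Player 1, Player 3 and Player 5, contributing 26 each; the remaining 4 contribute 0. Total contributed: 78.
Player 2 keeps 26 and receives 5.6 × 78 × 6/38 = 68.97 from the shared-equipment pool, for a payoff of 94.97.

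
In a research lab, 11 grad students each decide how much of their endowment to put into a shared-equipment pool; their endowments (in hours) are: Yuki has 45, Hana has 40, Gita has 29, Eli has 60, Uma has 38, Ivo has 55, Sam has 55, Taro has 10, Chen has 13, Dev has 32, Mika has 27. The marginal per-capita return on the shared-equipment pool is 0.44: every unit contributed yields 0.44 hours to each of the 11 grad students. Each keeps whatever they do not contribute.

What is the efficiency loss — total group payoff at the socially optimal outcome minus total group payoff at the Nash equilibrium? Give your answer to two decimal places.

1551.36 hours

The private return per contributed unit is 0.44 < 1 for everyone, so the Nash equilibrium is zero contribution and the group total is Σ E_j = 45 + 40 + 29 + 60 + 38 + 55 + 55 + 10 + 13 + 32 + 27 = 404.
Each contributed unit returns 4.840 to the group, so the social optimum is full contribution by everyone: group total = 4.840 × 404 = 1955.36.
Efficiency loss = (4.840 − 1) × 404 = 1551.36.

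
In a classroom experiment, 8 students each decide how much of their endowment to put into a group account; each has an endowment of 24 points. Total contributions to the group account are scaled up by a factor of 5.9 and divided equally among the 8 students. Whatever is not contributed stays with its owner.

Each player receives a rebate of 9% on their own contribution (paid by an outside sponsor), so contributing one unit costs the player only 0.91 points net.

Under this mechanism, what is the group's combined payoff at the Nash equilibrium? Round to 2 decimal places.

Even with the mechanism, each unit contributed returns only (5.9/8) / 0.91 = 0.8104 per unit of net cost, so contributing nothing is still dominant.
At the Nash equilibrium no one contributes; group total payoff = 8 × 24 = 192.

192.00 points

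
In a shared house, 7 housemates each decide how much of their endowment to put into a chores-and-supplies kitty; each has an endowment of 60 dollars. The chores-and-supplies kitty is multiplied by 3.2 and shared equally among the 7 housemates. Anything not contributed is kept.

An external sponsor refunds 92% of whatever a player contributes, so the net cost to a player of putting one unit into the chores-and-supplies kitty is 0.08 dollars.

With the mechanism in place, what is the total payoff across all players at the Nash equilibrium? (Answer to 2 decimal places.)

1730.40 dollars

With the mechanism, a contributed unit returns (3.2/7) / 0.08 = 5.7143 per unit of net cost to the contributor — now above 1 — so contributing fully is weakly dominant for every player.
So the Nash equilibrium is full contribution by all 7; the group earns 7 × (60 × 0.92 + 3.2 × 60) = 1730.40.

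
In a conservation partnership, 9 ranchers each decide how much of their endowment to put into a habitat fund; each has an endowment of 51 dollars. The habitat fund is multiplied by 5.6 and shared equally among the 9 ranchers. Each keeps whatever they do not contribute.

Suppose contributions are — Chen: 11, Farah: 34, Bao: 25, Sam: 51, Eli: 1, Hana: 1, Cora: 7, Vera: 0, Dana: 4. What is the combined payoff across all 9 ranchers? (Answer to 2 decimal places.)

Total contributed: 11 + 34 + 25 + 51 + 1 + 1 + 7 + 0 + 4 = 134; total kept: 9 × 51 − 134 = 325.
The habitat fund pays out 5.6 × 134 = 750.40 in aggregate.
Group total = 325 + 750.40 = 1075.40.

1075.40 dollars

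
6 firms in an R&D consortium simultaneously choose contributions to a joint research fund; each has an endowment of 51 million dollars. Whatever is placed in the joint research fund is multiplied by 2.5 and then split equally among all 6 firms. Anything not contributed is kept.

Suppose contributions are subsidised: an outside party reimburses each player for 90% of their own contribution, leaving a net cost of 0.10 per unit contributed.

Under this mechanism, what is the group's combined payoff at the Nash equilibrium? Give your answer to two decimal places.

1040.40 million dollars

Under the mechanism each unit contributed yields (2.5/6) / 0.10 = 4.1667 back to its contributor per unit of net cost, which exceeds 1, making full contribution the dominant choice for everyone.
At the Nash equilibrium everyone contributes 51. Group total payoff = 6 × (51 × 0.90 + 2.5 × 51) = 1040.40.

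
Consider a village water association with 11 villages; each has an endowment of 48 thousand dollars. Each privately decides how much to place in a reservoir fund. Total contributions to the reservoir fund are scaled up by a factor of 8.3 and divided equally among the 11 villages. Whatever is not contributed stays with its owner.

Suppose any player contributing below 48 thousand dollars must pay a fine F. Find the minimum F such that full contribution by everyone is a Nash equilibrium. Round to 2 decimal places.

11.78 thousand dollars

Given the others contribute fully, the best deviation is to contribute 0 (any partial contribution still incurs the fine and gives up units whose private return 0.7545 is below 1).
Deviating from 48 to 0 saves 48 thousand dollars but forfeits the deviator's share of the drop in the reservoir fund: 8.3/11 × 48 = 36.22.
So the deviation gain is 48 − 36.22 = 11.78, and the fine must be at least 11.78 thousand dollars to wipe it out.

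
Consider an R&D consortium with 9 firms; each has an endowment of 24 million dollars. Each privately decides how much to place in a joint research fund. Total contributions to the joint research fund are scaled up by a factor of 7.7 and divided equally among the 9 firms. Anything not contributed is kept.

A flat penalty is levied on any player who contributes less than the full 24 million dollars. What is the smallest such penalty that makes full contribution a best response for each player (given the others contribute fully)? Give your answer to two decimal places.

3.47 million dollars

Given the others contribute fully, the best deviation is to contribute 0 (any partial contribution still incurs the fine and gives up units whose private return 0.8556 is below 1).
Deviating from 24 to 0 saves 24 million dollars but forfeits the deviator's share of the drop in the joint research fund: 7.7/9 × 24 = 20.53.
So the deviation gain is 24 − 20.53 = 3.47, and the fine must be at least 3.47 million dollars to wipe it out.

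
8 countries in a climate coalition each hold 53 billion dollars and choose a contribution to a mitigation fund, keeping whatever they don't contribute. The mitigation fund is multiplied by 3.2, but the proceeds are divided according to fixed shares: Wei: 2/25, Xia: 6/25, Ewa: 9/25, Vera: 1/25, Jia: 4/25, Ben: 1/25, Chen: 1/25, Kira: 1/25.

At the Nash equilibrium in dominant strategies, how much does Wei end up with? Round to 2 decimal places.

66.57 billion dollars

Player j's private return per contributed unit is 3.2 × (j's share). Contributing is weakly dominant for j when that share is at least 1/3.2 = 0.3125, and contributing 0 is dominant otherwise.
Only Ewa (9/25) clears that bar, contributing 53; the remaining 7 contribute 0. Total contributed: 53.
Wei keeps 53 and receives 3.2 × 53 × 2/25 = 13.57 from the mitigation fund, for a payoff of 66.57.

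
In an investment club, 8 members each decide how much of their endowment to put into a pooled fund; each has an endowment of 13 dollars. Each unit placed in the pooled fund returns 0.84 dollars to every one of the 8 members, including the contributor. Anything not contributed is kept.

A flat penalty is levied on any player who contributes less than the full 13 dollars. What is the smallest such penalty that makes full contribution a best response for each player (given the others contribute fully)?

2.08 dollars

Given the others contribute fully, the best deviation is to contribute 0 (any partial contribution still incurs the fine and gives up units whose private return 0.84 is below 1).
Deviating from 13 to 0 saves 13 dollars but forfeits the deviator's share of the drop in the pooled fund: 0.84 × 13 = 10.92.
So the deviation gain is 13 − 10.92 = 2.08, and the fine must be at least 2.08 dollars to wipe it out.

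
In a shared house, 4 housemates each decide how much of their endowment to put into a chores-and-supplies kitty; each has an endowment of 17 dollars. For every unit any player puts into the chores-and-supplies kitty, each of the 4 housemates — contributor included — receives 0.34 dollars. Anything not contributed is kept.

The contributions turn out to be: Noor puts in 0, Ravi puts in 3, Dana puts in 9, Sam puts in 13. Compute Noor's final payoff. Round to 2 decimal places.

25.50 dollars

Total contributed: 0 + 3 + 9 + 13 = 25.
Each receives 0.34 × 25 = 8.50 from the chores-and-supplies kitty.
Noor keeps 17 − 0 = 17, so Noor's payoff is 17 + 8.50 = 25.50.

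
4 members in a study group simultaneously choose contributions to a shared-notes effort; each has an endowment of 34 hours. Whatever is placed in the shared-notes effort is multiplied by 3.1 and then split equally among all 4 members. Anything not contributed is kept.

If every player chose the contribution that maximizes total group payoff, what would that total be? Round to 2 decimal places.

Each contributed unit returns 3.100 to the group as a whole (0.7750 to each of 4 players), which exceeds 1, so the social optimum is full contribution: group total = 3.100 × 136 = 421.60.

421.60 hours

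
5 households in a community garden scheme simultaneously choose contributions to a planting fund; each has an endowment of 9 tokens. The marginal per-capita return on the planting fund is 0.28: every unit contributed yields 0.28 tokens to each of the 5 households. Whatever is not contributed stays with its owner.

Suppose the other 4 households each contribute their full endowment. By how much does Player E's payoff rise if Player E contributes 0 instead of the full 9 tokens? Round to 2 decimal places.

6.48 tokens

Switching from a contribution of 9 to 0 lets Player E keep an extra 9 tokens, but lowers the planting fund by 9, which costs Player E their own share of that drop: 0.28 × 9 = 2.52.
Net gain = 9 − 2.52 = 6.48. The private return per contributed unit (0.28) is below 1, so free-riding is indeed the best response regardless of what the others do.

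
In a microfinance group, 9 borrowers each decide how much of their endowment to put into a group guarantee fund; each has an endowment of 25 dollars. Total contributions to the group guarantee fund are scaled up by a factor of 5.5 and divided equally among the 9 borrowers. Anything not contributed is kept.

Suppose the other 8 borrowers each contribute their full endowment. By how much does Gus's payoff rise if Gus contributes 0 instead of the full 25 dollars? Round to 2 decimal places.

Switching from a contribution of 25 to 0 lets Gus keep an extra 25 dollars, but lowers the group guarantee fund by 25, which costs Gus their own share of that drop: 5.5/9 × 25 = 15.28.
Net gain = 25 − 15.28 = 9.72. The private return per contributed unit (0.6111) is below 1, so free-riding is indeed the best response regardless of what the others do.

9.72 dollars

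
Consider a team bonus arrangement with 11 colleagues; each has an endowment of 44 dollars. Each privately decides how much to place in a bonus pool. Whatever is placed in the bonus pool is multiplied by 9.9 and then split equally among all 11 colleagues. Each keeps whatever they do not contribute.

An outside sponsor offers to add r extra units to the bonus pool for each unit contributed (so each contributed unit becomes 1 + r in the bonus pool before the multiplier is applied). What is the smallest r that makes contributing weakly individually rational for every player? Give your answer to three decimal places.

0.111

With matching at rate r, one contributed unit becomes (1 + r) in the bonus pool and returns 9.9 × (1 + r) / 11 to the contributor.
Setting this equal to 1: 1 + r = 11/9.9 = 1.1111.
So the minimum matching rate is r = 1.1111 − 1 = 0.111.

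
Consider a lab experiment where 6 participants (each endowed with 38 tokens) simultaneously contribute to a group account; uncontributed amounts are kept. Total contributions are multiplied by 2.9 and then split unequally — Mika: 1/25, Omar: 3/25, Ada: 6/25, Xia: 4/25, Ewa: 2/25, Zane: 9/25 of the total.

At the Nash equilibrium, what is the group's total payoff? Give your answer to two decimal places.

300.20 tokens

For player j, contributing a unit is worthwhile iff 2.9 × (j's share) ≥ 1, i.e. iff j's share is at least 0.3448.
The only share above 0.3448 is Zane's 9/25, contributing 38; the remaining 5 contribute 0. Total contributed: 38.
The group account pays out 2.9 × 38 = 110.20 in total (split across the unequal shares, but the aggregate is all that matters for the group sum).
The 5 free-riders keep 38 each, adding 190. Group total = 190 + 110.20 = 300.20.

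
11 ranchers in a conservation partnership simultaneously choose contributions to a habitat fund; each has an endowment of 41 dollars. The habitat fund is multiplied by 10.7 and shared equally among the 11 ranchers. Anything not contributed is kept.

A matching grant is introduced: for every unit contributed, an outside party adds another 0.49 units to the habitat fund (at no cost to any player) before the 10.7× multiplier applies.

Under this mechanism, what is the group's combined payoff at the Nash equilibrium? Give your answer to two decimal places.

The effective private return per unit is now 10.7 × 1.49 / 11 = 1.4494 > 1, so every player's dominant strategy flips to full contribution.
At the Nash equilibrium everyone contributes 41. Group total payoff = 10.7 × 1.49 × 451 = 7190.29.

7190.29 dollars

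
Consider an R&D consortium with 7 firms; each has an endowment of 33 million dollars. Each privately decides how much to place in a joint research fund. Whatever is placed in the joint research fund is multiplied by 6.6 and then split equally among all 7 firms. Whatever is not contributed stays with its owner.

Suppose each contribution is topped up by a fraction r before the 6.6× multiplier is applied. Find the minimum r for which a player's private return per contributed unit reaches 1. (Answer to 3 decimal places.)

0.061

With matching at rate r, one contributed unit becomes (1 + r) in the joint research fund and returns 6.6 × (1 + r) / 7 to the contributor.
Setting this equal to 1: 1 + r = 7/6.6 = 1.0606.
So the minimum matching rate is r = 1.0606 − 1 = 0.061.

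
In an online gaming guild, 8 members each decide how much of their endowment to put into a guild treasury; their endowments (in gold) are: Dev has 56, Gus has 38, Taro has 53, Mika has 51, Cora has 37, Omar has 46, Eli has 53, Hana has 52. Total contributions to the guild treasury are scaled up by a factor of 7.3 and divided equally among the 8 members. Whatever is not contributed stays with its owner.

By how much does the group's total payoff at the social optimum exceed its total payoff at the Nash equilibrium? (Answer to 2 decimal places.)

The private return per contributed unit is 7.3/8 = 0.9125 < 1 for every player regardless of endowment, so the Nash equilibrium is zero contribution and the group total is Σ E_j = 56 + 38 + 53 + 51 + 37 + 46 + 53 + 52 = 386.
Each contributed unit returns 7.300 to the group, so the social optimum is full contribution by everyone: group total = 7.300 × 386 = 2817.80.
Efficiency loss = (7.300 − 1) × 386 = 2431.80.

2431.80 gold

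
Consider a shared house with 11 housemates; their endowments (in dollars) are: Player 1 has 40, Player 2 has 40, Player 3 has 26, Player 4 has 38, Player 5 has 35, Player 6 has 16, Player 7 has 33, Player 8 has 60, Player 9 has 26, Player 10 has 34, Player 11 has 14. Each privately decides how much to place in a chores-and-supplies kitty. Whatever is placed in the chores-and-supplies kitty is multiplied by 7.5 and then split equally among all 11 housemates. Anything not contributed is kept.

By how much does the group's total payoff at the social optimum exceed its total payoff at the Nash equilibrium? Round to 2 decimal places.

2353.00 dollars

The private return per contributed unit is 7.5/11 = 0.6818 < 1 for every player regardless of endowment, so the Nash equilibrium is zero contribution and the group total is Σ E_j = 40 + 40 + 26 + 38 + 35 + 16 + 33 + 60 + 26 + 34 + 14 = 362.
Each contributed unit returns 7.500 to the group, so the social optimum is full contribution by everyone: group total = 7.500 × 362 = 2715.00.
Efficiency loss = (7.500 − 1) × 362 = 2353.00.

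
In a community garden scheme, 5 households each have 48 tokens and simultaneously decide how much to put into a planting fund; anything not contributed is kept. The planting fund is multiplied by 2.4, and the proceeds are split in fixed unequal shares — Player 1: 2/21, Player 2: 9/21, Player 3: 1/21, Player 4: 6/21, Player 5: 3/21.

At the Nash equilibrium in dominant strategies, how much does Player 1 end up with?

58.97 tokens

Player j's private return per contributed unit is 2.4 × (j's share). Contributing is weakly dominant for j when that share is at least 1/2.4 = 0.4167, and contributing 0 is dominant otherwise.
Only Player 2 (9/21) clears that bar, contributing 48; the remaining 4 contribute 0. Total contributed: 48.
Player 1 keeps 48 and receives 2.4 × 48 × 2/21 = 10.97 from the planting fund, for a payoff of 58.97.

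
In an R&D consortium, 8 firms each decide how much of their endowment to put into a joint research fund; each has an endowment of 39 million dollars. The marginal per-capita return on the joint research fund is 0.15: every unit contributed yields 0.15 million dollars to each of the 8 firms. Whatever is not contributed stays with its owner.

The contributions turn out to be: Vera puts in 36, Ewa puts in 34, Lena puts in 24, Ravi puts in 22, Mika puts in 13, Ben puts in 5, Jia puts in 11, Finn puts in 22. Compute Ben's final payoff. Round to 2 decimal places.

59.05 million dollars

Total contributed: 36 + 34 + 24 + 22 + 13 + 5 + 11 + 22 = 167.
Each receives 0.15 × 167 = 25.05 from the joint research fund.
Ben keeps 39 − 5 = 34, so Ben's payoff is 34 + 25.05 = 59.05.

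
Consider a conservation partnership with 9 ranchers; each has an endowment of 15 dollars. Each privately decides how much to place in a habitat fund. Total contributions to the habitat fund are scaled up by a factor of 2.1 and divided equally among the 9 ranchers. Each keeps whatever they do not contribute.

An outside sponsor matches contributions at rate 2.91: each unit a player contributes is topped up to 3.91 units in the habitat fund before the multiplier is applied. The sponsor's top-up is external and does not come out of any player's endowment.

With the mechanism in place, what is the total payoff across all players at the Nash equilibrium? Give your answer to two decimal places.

Even with the mechanism, each unit contributed returns only 2.1 × 3.91 / 9 = 0.9123 per unit of net cost, so contributing nothing is still dominant.
Everyone keeps their endowment and the group total is 9 × 15 = 135.

135.00 dollars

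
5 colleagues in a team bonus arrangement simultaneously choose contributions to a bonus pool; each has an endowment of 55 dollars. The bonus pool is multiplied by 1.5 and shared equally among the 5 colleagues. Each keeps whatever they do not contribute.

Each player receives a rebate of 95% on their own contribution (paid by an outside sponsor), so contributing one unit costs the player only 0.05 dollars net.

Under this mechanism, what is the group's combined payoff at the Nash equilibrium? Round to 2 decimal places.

673.75 dollars

The effective private return per unit is now (1.5/5) / 0.05 = 6.0000 > 1, so every player's dominant strategy flips to full contribution.
So the Nash equilibrium is full contribution by all 5; the group earns 5 × (55 × 0.95 + 1.5 × 55) = 673.75.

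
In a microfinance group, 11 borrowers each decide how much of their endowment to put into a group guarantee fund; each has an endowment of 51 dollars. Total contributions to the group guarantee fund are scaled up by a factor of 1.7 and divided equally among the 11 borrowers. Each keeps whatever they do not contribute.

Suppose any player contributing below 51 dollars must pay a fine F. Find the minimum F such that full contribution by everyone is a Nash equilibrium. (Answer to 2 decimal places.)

43.12 dollars

Given the others contribute fully, the best deviation is to contribute 0 (any partial contribution still incurs the fine and gives up units whose private return 0.1545 is below 1).
Deviating from 51 to 0 saves 51 dollars but forfeits the deviator's share of the drop in the group guarantee fund: 1.7/11 × 51 = 7.88.
So the deviation gain is 51 − 7.88 = 43.12, and the fine must be at least 43.12 dollars to wipe it out.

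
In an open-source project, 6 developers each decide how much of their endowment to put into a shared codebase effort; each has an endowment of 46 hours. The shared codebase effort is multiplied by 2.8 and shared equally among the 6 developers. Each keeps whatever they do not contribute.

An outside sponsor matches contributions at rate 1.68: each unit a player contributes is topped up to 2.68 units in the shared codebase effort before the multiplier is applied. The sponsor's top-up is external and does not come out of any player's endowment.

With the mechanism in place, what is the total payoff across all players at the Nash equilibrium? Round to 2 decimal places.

Under the mechanism each unit contributed yields 2.8 × 2.68 / 6 = 1.2507 back to its contributor per unit of net cost, which exceeds 1, making full contribution the dominant choice for everyone.
At the Nash equilibrium everyone contributes 46. Group total payoff = 2.8 × 2.68 × 276 = 2071.10.

2071.10 hours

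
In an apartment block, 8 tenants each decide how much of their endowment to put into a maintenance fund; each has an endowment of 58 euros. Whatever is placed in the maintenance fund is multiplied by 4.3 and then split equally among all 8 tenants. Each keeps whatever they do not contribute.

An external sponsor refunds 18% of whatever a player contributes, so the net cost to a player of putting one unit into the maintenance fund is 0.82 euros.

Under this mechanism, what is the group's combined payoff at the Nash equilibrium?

The effective private return is (4.3/8) / 0.82 = 0.6555, which is still under 1, so the mechanism doesn't change anyone's dominant strategy: zero contribution.
Everyone keeps their endowment and the group total is 8 × 58 = 464.

464.00 euros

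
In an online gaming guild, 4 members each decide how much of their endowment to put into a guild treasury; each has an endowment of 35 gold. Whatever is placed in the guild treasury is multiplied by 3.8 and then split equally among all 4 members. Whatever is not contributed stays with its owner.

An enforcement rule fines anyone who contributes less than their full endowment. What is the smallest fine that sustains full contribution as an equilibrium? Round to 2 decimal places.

Given the others contribute fully, the best deviation is to contribute 0 (any partial contribution still incurs the fine and gives up units whose private return 0.9500 is below 1).
Deviating from 35 to 0 saves 35 gold but forfeits the deviator's share of the drop in the guild treasury: 3.8/4 × 35 = 33.25.
So the deviation gain is 35 − 33.25 = 1.75, and the fine must be at least 1.75 gold to wipe it out.

1.75 gold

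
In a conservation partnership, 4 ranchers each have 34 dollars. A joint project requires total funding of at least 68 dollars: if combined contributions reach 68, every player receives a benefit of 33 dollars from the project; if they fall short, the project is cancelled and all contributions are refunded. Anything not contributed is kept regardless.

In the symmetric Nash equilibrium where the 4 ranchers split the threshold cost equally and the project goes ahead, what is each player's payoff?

Equal share of the threshold: 68/4 = 17.
At this profile no one gains by cutting their contribution: any cut drops the total below 68, the project is cancelled, contributions are refunded, and the deviator ends with 34, which is less than 34 − 17 + 33 = 50. Contributing more than 17 just wastes the excess. So contributing exactly 17 is a best response.
Each player's payoff: 34 − 17 + 33 = 50.

50 dollars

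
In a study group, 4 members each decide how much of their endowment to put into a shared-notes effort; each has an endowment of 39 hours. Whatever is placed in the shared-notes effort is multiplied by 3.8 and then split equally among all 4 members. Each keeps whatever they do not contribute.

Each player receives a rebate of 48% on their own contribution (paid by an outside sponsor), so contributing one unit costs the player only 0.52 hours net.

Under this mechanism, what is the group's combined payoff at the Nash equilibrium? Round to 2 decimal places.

667.68 hours

With the mechanism, a contributed unit returns (3.8/4) / 0.52 = 1.8269 per unit of net cost to the contributor — now above 1 — so contributing fully is weakly dominant for every player.
At the Nash equilibrium everyone contributes 39. Group total payoff = 4 × (39 × 0.48 + 3.8 × 39) = 667.68.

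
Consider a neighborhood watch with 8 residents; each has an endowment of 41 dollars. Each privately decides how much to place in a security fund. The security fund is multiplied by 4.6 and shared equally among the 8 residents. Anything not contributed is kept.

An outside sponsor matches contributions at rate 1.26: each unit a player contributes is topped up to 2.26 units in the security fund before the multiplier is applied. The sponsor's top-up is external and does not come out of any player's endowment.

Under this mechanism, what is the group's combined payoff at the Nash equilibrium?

3409.89 dollars

Under the mechanism each unit contributed yields 4.6 × 2.26 / 8 = 1.2995 back to its contributor per unit of net cost, which exceeds 1, making full contribution the dominant choice for everyone.
At the Nash equilibrium everyone contributes 41. Group total payoff = 4.6 × 2.26 × 328 = 3409.89.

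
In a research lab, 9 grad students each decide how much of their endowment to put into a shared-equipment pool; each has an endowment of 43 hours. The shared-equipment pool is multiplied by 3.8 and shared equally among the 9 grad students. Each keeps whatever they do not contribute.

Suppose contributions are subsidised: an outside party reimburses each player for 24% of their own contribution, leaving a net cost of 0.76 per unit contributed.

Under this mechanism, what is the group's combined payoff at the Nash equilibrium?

387.00 hours

The effective private return is (3.8/9) / 0.76 = 0.5556, which is still under 1, so the mechanism doesn't change anyone's dominant strategy: zero contribution.
Everyone keeps their endowment and the group total is 9 × 43 = 387.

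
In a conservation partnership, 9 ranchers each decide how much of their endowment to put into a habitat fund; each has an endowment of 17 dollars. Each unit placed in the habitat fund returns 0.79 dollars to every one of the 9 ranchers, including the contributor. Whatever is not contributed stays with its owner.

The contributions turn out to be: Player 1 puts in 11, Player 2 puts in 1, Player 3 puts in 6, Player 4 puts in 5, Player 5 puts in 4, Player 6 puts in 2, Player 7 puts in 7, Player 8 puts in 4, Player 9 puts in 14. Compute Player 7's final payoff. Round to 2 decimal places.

52.66 dollars

Total contributed: 11 + 1 + 6 + 5 + 4 + 2 + 7 + 4 + 14 = 54.
Each receives 0.79 × 54 = 42.66 from the habitat fund.
Player 7 keeps 17 − 7 = 10, so Player 7's payoff is 10 + 42.66 = 52.66.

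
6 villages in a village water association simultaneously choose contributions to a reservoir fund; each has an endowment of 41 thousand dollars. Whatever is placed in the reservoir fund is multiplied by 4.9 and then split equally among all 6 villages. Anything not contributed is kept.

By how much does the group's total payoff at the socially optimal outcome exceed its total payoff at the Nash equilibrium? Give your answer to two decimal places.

959.40 thousand dollars

Each contributed unit returns 4.9/6 = 0.8167 to its contributor — below 1 — so contributing 0 is dominant for every player. At the Nash equilibrium everyone keeps their 41, and the group total is 6 × 41 = 246.
Each contributed unit returns 4.900 to the group as a whole (0.8167 to each of 6 players), which exceeds 1, so the social optimum is full contribution: group total = 4.900 × 246 = 1205.40.
Efficiency loss = 1205.40 − 246 = 959.40.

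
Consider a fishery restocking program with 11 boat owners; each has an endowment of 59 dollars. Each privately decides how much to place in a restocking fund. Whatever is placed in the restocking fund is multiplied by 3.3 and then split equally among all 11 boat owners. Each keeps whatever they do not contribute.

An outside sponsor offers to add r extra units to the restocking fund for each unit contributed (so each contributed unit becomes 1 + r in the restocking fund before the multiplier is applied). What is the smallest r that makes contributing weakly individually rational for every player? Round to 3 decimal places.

With matching at rate r, one contributed unit becomes (1 + r) in the restocking fund and returns 3.3 × (1 + r) / 11 to the contributor.
Setting this equal to 1: 1 + r = 11/3.3 = 3.3333.
So the minimum matching rate is r = 3.3333 − 1 = 2.333.

2.333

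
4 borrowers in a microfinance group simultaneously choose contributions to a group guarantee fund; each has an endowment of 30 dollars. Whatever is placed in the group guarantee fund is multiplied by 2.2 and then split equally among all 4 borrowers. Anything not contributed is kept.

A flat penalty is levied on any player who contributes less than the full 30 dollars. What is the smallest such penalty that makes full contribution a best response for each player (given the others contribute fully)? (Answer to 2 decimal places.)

Given the others contribute fully, the best deviation is to contribute 0 (any partial contribution still incurs the fine and gives up units whose private return 0.5500 is below 1).
Deviating from 30 to 0 saves 30 dollars but forfeits the deviator's share of the drop in the group guarantee fund: 2.2/4 × 30 = 16.50.
So the deviation gain is 30 − 16.50 = 13.50, and the fine must be at least 13.50 dollars to wipe it out.

13.50 dollars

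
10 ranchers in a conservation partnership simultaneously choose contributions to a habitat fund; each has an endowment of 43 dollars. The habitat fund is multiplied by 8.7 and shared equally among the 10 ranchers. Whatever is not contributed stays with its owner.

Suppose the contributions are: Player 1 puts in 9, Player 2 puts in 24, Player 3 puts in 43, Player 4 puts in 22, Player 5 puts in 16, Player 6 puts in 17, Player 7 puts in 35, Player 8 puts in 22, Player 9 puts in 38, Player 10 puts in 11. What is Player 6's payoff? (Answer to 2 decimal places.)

Total contributed: 9 + 24 + 43 + 22 + 16 + 17 + 35 + 22 + 38 + 11 = 237.
Each receives 8.7 × 237 / 10 = 206.19 from the habitat fund.
Player 6 keeps 43 − 17 = 26, so Player 6's payoff is 26 + 206.19 = 232.19.

232.19 dollars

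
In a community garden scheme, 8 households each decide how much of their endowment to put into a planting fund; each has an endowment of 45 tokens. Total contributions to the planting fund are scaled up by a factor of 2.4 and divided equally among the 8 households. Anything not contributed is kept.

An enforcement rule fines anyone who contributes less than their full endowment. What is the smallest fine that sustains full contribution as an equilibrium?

Given the others contribute fully, the best deviation is to contribute 0 (any partial contribution still incurs the fine and gives up units whose private return 0.3000 is below 1).
Deviating from 45 to 0 saves 45 tokens but forfeits the deviator's share of the drop in the planting fund: 2.4/8 × 45 = 13.50.
So the deviation gain is 45 − 13.50 = 31.50, and the fine must be at least 31.50 tokens to wipe it out.

31.50 tokens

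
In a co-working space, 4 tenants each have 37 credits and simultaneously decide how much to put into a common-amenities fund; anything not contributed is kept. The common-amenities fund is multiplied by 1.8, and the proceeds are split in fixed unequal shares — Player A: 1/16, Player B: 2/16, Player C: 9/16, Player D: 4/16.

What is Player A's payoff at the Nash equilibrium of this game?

A player with share s gets back 1.8·s per unit contributed, so full contribution is dominant for anyone with s > 1/1.8 = 0.5556 and zero contribution is dominant for anyone below.
Player C alone (share 9/16) is above the threshold, contributing 37; the remaining 3 contribute 0. Total contributed: 37.
Player A keeps 37 and receives 1.8 × 37 × 1/16 = 4.16 from the common-amenities fund, for a payoff of 41.16.

41.16 credits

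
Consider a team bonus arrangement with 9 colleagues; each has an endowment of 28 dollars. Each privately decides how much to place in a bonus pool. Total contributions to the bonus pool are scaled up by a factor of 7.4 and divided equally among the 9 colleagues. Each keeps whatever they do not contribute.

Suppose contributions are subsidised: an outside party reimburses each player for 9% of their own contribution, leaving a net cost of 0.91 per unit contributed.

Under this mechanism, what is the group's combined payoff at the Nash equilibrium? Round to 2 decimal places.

The effective private return is (7.4/9) / 0.91 = 0.9035, which is still under 1, so the mechanism doesn't change anyone's dominant strategy: zero contribution.
Everyone keeps their endowment and the group total is 9 × 28 = 252.

252.00 dollars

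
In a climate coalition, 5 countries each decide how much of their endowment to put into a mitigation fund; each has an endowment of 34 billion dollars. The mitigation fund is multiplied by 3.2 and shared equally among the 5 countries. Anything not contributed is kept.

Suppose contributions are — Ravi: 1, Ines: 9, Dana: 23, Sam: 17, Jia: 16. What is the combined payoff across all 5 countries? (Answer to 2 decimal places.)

Total contributed: 1 + 9 + 23 + 17 + 16 = 66; total kept: 5 × 34 − 66 = 104.
The mitigation fund pays out 3.2 × 66 = 211.20 in aggregate.
Group total = 104 + 211.20 = 315.20.

315.20 billion dollars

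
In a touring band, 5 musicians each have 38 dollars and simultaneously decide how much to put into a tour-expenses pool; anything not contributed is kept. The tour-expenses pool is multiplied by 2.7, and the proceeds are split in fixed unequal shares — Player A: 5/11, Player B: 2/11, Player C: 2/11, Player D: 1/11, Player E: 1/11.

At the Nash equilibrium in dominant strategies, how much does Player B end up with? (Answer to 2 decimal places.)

56.65 dollars

A player with share s gets back 2.7·s per unit contributed, so full contribution is dominant for anyone with s > 1/2.7 = 0.3704 and zero contribution is dominant for anyone below.
Player A alone (share 5/11) is above the threshold, contributing 38; the remaining 4 contribute 0. Total contributed: 38.
Player B keeps 38 and receives 2.7 × 38 × 2/11 = 18.65 from the tour-expenses pool, for a payoff of 56.65.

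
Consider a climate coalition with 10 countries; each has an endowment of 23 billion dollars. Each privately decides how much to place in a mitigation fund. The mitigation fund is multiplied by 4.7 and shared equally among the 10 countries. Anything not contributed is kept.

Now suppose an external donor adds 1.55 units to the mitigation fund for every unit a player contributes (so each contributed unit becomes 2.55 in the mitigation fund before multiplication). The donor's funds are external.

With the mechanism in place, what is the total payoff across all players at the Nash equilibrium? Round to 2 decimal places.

2756.55 billion dollars

With the mechanism, a contributed unit returns 4.7 × 2.55 / 10 = 1.1985 per unit of net cost to the contributor — now above 1 — so contributing fully is weakly dominant for every player.
At the Nash equilibrium everyone contributes 23. Group total payoff = 4.7 × 2.55 × 230 = 2756.55.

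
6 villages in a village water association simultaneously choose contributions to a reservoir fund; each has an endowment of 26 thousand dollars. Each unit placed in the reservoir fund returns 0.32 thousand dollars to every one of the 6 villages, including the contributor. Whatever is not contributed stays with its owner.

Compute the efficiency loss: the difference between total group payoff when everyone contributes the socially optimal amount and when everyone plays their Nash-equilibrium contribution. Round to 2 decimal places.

The private return per contributed unit is 0.32 < 1, so contributing 0 is dominant for every player. At the Nash equilibrium everyone keeps their 26, and the group total is 6 × 26 = 156.
Each contributed unit returns 1.920 to the group as a whole (0.32 to each of 6 players), which exceeds 1, so the social optimum is full contribution: group total = 1.920 × 156 = 299.52.
Efficiency loss = 299.52 − 156 = 143.52.

143.52 thousand dollars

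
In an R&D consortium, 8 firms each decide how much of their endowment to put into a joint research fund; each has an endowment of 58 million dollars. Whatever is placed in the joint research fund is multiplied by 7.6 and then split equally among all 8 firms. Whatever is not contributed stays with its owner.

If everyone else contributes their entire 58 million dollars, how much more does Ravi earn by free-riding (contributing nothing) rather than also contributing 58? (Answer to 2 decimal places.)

2.90 million dollars

Switching from a contribution of 58 to 0 lets Ravi keep an extra 58 million dollars, but lowers the joint research fund by 58, which costs Ravi their own share of that drop: 7.6/8 × 58 = 55.10.
Net gain = 58 − 55.10 = 2.90. The private return per contributed unit (0.9500) is below 1, so free-riding is indeed the best response regardless of what the others do.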